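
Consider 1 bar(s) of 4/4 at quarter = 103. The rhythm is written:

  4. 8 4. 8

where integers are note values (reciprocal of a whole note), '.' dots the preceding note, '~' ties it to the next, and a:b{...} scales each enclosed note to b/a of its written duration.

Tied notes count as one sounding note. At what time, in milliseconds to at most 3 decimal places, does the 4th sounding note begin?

1. 0.0ms @ 0 + 873.786ms (3/2)
2. 873.786ms @ 3/2 + 291.262ms (1/2)
3. 1165.049ms @ 2 + 873.786ms (3/2)
4. 2038.835ms @ 7/2 + 291.262ms (1/2)

note 4 onset = 7/2b = 2038.835ms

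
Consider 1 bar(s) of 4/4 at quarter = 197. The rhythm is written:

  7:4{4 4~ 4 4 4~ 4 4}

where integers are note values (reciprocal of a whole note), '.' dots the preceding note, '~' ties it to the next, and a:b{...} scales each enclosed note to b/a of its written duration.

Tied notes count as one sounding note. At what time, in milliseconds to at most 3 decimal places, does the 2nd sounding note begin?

note 2 onset = 4/7b = 174.039ms

1. 0.0ms @ 0 + 174.039ms (4/7)
2. 174.039ms @ 4/7 + 348.078ms (8/7)
3. 522.117ms @ 12/7 + 174.039ms (4/7)
4. 696.157ms @ 16/7 + 348.078ms (8/7)
5. 1044.235ms @ 24/7 + 174.039ms (4/7)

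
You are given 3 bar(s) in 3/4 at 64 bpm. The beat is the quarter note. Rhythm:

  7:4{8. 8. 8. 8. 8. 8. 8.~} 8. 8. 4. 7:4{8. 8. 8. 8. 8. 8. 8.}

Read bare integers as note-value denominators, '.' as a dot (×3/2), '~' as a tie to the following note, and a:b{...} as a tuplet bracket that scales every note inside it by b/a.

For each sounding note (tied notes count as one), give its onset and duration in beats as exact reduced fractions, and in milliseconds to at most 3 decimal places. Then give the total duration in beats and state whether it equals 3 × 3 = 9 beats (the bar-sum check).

1) 0.0ms=0b +401.786ms=3/7b
2) 401.786ms=3/7b +401.786ms=3/7b
3) 803.571ms=6/7b +401.786ms=3/7b
4) 1205.357ms=9/7b +401.786ms=3/7b
5) 1607.143ms=12/7b +401.786ms=3/7b
6) 2008.929ms=15/7b +401.786ms=3/7b
7) 2410.714ms=18/7b +1104.911ms=33/28b
8) 3515.625ms=15/4b +703.125ms=3/4b
9) 4218.75ms=9/2b +1406.25ms=3/2b
10) 5625.0ms=6b +401.786ms=3/7b
11) 6026.786ms=45/7b +401.786ms=3/7b
12) 6428.571ms=48/7b +401.786ms=3/7b
13) 6830.357ms=51/7b +401.786ms=3/7b
14) 7232.143ms=54/7b +401.786ms=3/7b
15) 7633.929ms=57/7b +401.786ms=3/7b
16) 8035.714ms=60/7b +401.786ms=3/7b
Σ=9b of 9 (64bpm 3/4) — PASS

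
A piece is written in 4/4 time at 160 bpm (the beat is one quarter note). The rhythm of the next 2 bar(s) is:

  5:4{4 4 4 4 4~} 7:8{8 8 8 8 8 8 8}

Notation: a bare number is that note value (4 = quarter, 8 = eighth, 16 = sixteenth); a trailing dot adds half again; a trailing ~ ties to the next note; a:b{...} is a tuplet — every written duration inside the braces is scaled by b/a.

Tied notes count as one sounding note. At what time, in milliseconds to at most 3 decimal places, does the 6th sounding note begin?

note 6 onset = 32/7b = 1714.286ms

1. 0.0ms @ 0 + 300.0ms (4/5)
2. 300.0ms @ 4/5 + 300.0ms (4/5)
3. 600.0ms @ 8/5 + 300.0ms (4/5)
4. 900.0ms @ 12/5 + 300.0ms (4/5)
5. 1200.0ms @ 16/5 + 514.286ms (48/35)
6. 1714.286ms @ 32/7 + 214.286ms (4/7)
7. 1928.571ms @ 36/7 + 214.286ms (4/7)
8. 2142.857ms @ 40/7 + 214.286ms (4/7)
9. 2357.143ms @ 44/7 + 214.286ms (4/7)
10. 2571.429ms @ 48/7 + 214.286ms (4/7)
11. 2785.714ms @ 52/7 + 214.286ms (4/7)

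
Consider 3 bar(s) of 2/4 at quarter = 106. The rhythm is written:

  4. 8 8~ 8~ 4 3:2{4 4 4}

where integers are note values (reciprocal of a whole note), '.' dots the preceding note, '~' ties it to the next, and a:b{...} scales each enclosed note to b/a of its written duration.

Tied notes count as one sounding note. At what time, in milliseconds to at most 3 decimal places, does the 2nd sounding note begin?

note 2 onset = 3/2b = 849.057ms

1. 0.0ms @ 0 + 849.057ms (3/2)
2. 849.057ms @ 3/2 + 283.019ms (1/2)
3. 1132.075ms @ 2 + 1132.075ms (2)
4. 2264.151ms @ 4 + 377.358ms (2/3)
5. 2641.509ms @ 14/3 + 377.358ms (2/3)
6. 3018.868ms @ 16/3 + 377.358ms (2/3)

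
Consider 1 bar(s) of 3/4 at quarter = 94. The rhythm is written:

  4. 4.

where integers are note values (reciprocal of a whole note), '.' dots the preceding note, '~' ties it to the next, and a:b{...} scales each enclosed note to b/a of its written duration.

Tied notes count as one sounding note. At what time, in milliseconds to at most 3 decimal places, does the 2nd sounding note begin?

1. 0.0ms @ 0 + 957.447ms (3/2)
2. 957.447ms @ 3/2 + 957.447ms (3/2)

note 2 onset = 3/2b = 957.447ms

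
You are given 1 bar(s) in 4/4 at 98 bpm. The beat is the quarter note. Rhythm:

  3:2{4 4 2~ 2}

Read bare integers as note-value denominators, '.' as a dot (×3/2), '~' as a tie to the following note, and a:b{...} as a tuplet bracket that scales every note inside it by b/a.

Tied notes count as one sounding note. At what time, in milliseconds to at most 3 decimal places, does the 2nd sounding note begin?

1. 0.0ms @ 0 + 408.163ms (2/3)
2. 408.163ms @ 2/3 + 408.163ms (2/3)
3. 816.327ms @ 4/3 + 1632.653ms (8/3)

note 2 onset = 2/3b = 408.163ms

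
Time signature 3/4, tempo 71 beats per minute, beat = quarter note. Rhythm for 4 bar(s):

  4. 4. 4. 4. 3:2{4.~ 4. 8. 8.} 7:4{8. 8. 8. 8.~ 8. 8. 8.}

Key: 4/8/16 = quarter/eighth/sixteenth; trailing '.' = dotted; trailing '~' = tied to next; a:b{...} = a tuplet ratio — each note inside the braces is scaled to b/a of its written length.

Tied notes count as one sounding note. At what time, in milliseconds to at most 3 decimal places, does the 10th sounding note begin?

note 10 onset = 69/7b = 8329.98ms

1. 0.0ms @ 0 + 1267.606ms (3/2)
2. 1267.606ms @ 3/2 + 1267.606ms (3/2)
3. 2535.211ms @ 3 + 1267.606ms (3/2)
4. 3802.817ms @ 9/2 + 1267.606ms (3/2)
5. 5070.423ms @ 6 + 1690.141ms (2)
6. 6760.563ms @ 8 + 422.535ms (1/2)
7. 7183.099ms @ 17/2 + 422.535ms (1/2)
8. 7605.634ms @ 9 + 362.173ms (3/7)
9. 7967.807ms @ 66/7 + 362.173ms (3/7)
10. 8329.98ms @ 69/7 + 362.173ms (3/7)
11. 8692.153ms @ 72/7 + 724.346ms (6/7)
12. 9416.499ms @ 78/7 + 362.173ms (3/7)
13. 9778.672ms @ 81/7 + 362.173ms (3/7)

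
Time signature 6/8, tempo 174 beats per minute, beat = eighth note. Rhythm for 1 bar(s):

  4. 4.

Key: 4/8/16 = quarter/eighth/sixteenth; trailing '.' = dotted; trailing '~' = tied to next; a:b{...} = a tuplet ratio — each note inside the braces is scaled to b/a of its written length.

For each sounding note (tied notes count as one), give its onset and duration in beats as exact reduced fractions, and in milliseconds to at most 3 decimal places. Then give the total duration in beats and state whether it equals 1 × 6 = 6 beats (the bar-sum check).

1) 0.0ms=0b +1034.483ms=3b
2) 1034.483ms=3b +1034.483ms=3b
Σ=6b of 6 (174bpm 6/8) — PASS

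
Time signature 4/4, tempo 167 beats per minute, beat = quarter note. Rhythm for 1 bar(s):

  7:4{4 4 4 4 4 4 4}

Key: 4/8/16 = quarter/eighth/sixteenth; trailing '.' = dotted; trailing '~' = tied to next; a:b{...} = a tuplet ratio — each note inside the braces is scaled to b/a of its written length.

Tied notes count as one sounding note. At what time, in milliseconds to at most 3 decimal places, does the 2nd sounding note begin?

1. 0.0ms @ 0 + 205.304ms (4/7)
2. 205.304ms @ 4/7 + 205.304ms (4/7)
3. 410.607ms @ 8/7 + 205.304ms (4/7)
4. 615.911ms @ 12/7 + 205.304ms (4/7)
5. 821.215ms @ 16/7 + 205.304ms (4/7)
6. 1026.518ms @ 20/7 + 205.304ms (4/7)
7. 1231.822ms @ 24/7 + 205.304ms (4/7)

note 2 onset = 4/7b = 205.304ms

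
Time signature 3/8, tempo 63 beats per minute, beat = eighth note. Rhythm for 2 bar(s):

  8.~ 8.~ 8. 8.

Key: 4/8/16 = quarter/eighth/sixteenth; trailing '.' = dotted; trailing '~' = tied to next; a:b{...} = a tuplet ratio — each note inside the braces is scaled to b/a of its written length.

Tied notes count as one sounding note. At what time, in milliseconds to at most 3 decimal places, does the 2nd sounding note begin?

1. 0.0ms @ 0 + 4285.714ms (9/2)
2. 4285.714ms @ 9/2 + 1428.571ms (3/2)

note 2 onset = 9/2b = 4285.714ms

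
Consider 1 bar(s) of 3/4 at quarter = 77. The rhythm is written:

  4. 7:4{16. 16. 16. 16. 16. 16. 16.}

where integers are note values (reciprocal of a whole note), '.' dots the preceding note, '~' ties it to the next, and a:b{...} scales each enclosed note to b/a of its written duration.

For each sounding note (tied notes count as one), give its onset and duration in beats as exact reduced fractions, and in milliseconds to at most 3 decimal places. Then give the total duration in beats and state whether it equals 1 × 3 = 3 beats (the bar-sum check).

1) 0.0ms=0b +1168.831ms=3/2b
2) 1168.831ms=3/2b +166.976ms=3/14b
3) 1335.807ms=12/7b +166.976ms=3/14b
4) 1502.783ms=27/14b +166.976ms=3/14b
5) 1669.759ms=15/7b +166.976ms=3/14b
6) 1836.735ms=33/14b +166.976ms=3/14b
7) 2003.711ms=18/7b +166.976ms=3/14b
8) 2170.686ms=39/14b +166.976ms=3/14b
Σ=3b of 3 (77bpm 3/4) — PASS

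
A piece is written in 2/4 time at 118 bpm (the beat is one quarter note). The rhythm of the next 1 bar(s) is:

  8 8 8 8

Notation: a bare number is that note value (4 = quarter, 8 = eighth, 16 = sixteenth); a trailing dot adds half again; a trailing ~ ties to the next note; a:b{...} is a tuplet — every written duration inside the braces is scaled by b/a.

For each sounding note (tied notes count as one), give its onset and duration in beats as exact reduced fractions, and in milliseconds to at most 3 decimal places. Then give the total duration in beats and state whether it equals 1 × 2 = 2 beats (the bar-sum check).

1) 0.0ms=0b +254.237ms=1/2b
2) 254.237ms=1/2b +254.237ms=1/2b
3) 508.475ms=1b +254.237ms=1/2b
4) 762.712ms=3/2b +254.237ms=1/2b
Σ=2b of 2 (118bpm 2/4) — PASS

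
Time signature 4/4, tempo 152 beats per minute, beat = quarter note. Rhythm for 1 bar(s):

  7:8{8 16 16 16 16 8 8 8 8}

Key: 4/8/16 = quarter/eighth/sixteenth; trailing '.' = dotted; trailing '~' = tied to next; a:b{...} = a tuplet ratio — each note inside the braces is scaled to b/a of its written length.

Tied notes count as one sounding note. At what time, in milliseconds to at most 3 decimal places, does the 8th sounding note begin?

1. 0.0ms @ 0 + 225.564ms (4/7)
2. 225.564ms @ 4/7 + 112.782ms (2/7)
3. 338.346ms @ 6/7 + 112.782ms (2/7)
4. 451.128ms @ 8/7 + 112.782ms (2/7)
5. 563.91ms @ 10/7 + 112.782ms (2/7)
6. 676.692ms @ 12/7 + 225.564ms (4/7)
7. 902.256ms @ 16/7 + 225.564ms (4/7)
8. 1127.82ms @ 20/7 + 225.564ms (4/7)
9. 1353.383ms @ 24/7 + 225.564ms (4/7)

note 8 onset = 20/7b = 1127.82ms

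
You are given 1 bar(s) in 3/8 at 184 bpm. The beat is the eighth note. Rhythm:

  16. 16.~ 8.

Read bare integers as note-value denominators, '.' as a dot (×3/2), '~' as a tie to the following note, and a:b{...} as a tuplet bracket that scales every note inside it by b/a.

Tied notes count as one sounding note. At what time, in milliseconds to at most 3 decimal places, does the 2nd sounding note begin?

1. 0.0ms @ 0 + 244.565ms (3/4)
2. 244.565ms @ 3/4 + 733.696ms (9/4)

note 2 onset = 3/4b = 244.565ms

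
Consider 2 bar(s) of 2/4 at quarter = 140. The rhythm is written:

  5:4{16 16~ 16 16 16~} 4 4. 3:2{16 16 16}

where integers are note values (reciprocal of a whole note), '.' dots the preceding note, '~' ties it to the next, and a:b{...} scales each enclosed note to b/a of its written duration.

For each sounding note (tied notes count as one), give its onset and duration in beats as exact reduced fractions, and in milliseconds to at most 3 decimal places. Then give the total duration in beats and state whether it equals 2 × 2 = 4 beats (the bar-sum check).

1) 0.0ms=0b +85.714ms=1/5b
2) 85.714ms=1/5b +171.429ms=2/5b
3) 257.143ms=3/5b +85.714ms=1/5b
4) 342.857ms=4/5b +514.286ms=6/5b
5) 857.143ms=2b +642.857ms=3/2b
6) 1500.0ms=7/2b +71.429ms=1/6b
7) 1571.429ms=11/3b +71.429ms=1/6b
8) 1642.857ms=23/6b +71.429ms=1/6b
Σ=4b of 4 (140bpm 2/4) — PASS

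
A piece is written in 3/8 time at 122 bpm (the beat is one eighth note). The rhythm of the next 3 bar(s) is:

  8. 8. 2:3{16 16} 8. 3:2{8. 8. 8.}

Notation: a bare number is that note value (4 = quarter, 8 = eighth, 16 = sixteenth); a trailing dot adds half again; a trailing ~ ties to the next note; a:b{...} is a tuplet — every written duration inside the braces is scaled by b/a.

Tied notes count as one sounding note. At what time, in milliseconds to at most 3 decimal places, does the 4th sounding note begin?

note 4 onset = 15/4b = 1844.262ms

1. 0.0ms @ 0 + 737.705ms (3/2)
2. 737.705ms @ 3/2 + 737.705ms (3/2)
3. 1475.41ms @ 3 + 368.852ms (3/4)
4. 1844.262ms @ 15/4 + 368.852ms (3/4)
5. 2213.115ms @ 9/2 + 737.705ms (3/2)
6. 2950.82ms @ 6 + 491.803ms (1)
7. 3442.623ms @ 7 + 491.803ms (1)
8. 3934.426ms @ 8 + 491.803ms (1)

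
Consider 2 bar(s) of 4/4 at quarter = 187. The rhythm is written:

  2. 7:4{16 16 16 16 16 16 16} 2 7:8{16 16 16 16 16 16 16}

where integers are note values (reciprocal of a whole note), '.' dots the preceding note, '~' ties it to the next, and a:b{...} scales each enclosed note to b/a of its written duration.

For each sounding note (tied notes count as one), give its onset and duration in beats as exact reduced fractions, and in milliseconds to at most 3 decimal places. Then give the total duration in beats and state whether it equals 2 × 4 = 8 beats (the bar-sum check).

1) 0.0ms=0b +962.567ms=3b
2) 962.567ms=3b +45.837ms=1/7b
3) 1008.403ms=22/7b +45.837ms=1/7b
4) 1054.24ms=23/7b +45.837ms=1/7b
5) 1100.076ms=24/7b +45.837ms=1/7b
6) 1145.913ms=25/7b +45.837ms=1/7b
7) 1191.749ms=26/7b +45.837ms=1/7b
8) 1237.586ms=27/7b +45.837ms=1/7b
9) 1283.422ms=4b +641.711ms=2b
10) 1925.134ms=6b +91.673ms=2/7b
11) 2016.807ms=44/7b +91.673ms=2/7b
12) 2108.48ms=46/7b +91.673ms=2/7b
13) 2200.153ms=48/7b +91.673ms=2/7b
14) 2291.826ms=50/7b +91.673ms=2/7b
15) 2383.499ms=52/7b +91.673ms=2/7b
16) 2475.172ms=54/7b +91.673ms=2/7b
Σ=8b of 8 (187bpm 4/4) — PASS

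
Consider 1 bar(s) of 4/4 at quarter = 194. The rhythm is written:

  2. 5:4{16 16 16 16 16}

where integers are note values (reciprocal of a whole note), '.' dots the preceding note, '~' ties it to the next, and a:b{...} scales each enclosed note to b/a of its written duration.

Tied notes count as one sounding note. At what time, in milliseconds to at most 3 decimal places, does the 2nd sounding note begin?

1. 0.0ms @ 0 + 927.835ms (3)
2. 927.835ms @ 3 + 61.856ms (1/5)
3. 989.691ms @ 16/5 + 61.856ms (1/5)
4. 1051.546ms @ 17/5 + 61.856ms (1/5)
5. 1113.402ms @ 18/5 + 61.856ms (1/5)
6. 1175.258ms @ 19/5 + 61.856ms (1/5)

note 2 onset = 3b = 927.835ms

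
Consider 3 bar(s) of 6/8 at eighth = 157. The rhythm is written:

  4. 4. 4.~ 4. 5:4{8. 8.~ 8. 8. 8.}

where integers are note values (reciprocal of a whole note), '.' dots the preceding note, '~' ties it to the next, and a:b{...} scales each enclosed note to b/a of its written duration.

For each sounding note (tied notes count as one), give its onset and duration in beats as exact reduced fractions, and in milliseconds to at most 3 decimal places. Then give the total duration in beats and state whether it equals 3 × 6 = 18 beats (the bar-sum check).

1) 0.0ms=0b +1146.497ms=3b
2) 1146.497ms=3b +1146.497ms=3b
3) 2292.994ms=6b +2292.994ms=6b
4) 4585.987ms=12b +458.599ms=6/5b
5) 5044.586ms=66/5b +917.197ms=12/5b
6) 5961.783ms=78/5b +458.599ms=6/5b
7) 6420.382ms=84/5b +458.599ms=6/5b
Σ=18b of 18 (157bpm 6/8) — PASS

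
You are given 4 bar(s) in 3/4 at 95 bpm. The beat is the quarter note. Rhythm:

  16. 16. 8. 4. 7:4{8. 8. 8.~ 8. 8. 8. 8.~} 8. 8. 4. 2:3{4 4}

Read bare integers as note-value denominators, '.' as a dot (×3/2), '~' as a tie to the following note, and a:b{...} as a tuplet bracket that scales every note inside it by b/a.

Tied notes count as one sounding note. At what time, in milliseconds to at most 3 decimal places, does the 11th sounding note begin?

1. 0.0ms @ 0 + 236.842ms (3/8)
2. 236.842ms @ 3/8 + 236.842ms (3/8)
3. 473.684ms @ 3/4 + 473.684ms (3/4)
4. 947.368ms @ 3/2 + 947.368ms (3/2)
5. 1894.737ms @ 3 + 270.677ms (3/7)
6. 2165.414ms @ 24/7 + 270.677ms (3/7)
7. 2436.09ms @ 27/7 + 541.353ms (6/7)
8. 2977.444ms @ 33/7 + 270.677ms (3/7)
9. 3248.12ms @ 36/7 + 270.677ms (3/7)
10. 3518.797ms @ 39/7 + 744.361ms (33/28)
11. 4263.158ms @ 27/4 + 473.684ms (3/4)
12. 4736.842ms @ 15/2 + 947.368ms (3/2)
13. 5684.211ms @ 9 + 947.368ms (3/2)
14. 6631.579ms @ 21/2 + 947.368ms (3/2)

note 11 onset = 27/4b = 4263.158ms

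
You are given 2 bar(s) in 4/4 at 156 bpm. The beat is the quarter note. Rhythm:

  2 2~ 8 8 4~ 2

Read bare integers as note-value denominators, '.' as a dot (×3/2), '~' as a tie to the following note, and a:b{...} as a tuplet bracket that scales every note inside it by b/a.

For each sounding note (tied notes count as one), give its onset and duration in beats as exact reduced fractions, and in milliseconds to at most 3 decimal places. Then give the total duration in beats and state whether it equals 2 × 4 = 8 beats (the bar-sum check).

1) 0.0ms=0b +769.231ms=2b
2) 769.231ms=2b +961.538ms=5/2b
3) 1730.769ms=9/2b +192.308ms=1/2b
4) 1923.077ms=5b +1153.846ms=3b
Σ=8b of 8 (156bpm 4/4) — PASS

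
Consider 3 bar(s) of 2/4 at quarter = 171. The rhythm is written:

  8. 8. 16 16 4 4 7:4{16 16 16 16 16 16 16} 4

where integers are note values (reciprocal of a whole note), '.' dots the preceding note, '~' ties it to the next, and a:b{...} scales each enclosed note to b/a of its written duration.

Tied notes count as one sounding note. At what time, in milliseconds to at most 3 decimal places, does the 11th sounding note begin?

note 11 onset = 32/7b = 1604.01ms

1. 0.0ms @ 0 + 263.158ms (3/4)
2. 263.158ms @ 3/4 + 263.158ms (3/4)
3. 526.316ms @ 3/2 + 87.719ms (1/4)
4. 614.035ms @ 7/4 + 87.719ms (1/4)
5. 701.754ms @ 2 + 350.877ms (1)
6. 1052.632ms @ 3 + 350.877ms (1)
7. 1403.509ms @ 4 + 50.125ms (1/7)
8. 1453.634ms @ 29/7 + 50.125ms (1/7)
9. 1503.759ms @ 30/7 + 50.125ms (1/7)
10. 1553.885ms @ 31/7 + 50.125ms (1/7)
11. 1604.01ms @ 32/7 + 50.125ms (1/7)
12. 1654.135ms @ 33/7 + 50.125ms (1/7)
13. 1704.261ms @ 34/7 + 50.125ms (1/7)
14. 1754.386ms @ 5 + 350.877ms (1)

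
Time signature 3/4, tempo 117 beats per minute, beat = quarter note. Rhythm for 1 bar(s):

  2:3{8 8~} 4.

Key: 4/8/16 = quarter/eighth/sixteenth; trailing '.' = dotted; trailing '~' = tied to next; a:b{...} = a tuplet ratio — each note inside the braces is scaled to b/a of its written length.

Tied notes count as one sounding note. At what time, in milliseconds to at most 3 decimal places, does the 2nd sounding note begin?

1. 0.0ms @ 0 + 384.615ms (3/4)
2. 384.615ms @ 3/4 + 1153.846ms (9/4)

note 2 onset = 3/4b = 384.615ms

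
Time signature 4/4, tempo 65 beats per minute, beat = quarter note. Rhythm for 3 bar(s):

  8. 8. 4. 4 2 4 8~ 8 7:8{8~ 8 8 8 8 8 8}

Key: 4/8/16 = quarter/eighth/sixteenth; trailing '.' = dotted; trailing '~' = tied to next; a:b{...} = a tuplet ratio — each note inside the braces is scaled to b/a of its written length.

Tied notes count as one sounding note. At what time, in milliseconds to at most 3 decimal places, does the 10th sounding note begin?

note 10 onset = 68/7b = 8967.033ms

1. 0.0ms @ 0 + 692.308ms (3/4)
2. 692.308ms @ 3/4 + 692.308ms (3/4)
3. 1384.615ms @ 3/2 + 1384.615ms (3/2)
4. 2769.231ms @ 3 + 923.077ms (1)
5. 3692.308ms @ 4 + 1846.154ms (2)
6. 5538.462ms @ 6 + 923.077ms (1)
7. 6461.538ms @ 7 + 923.077ms (1)
8. 7384.615ms @ 8 + 1054.945ms (8/7)
9. 8439.56ms @ 64/7 + 527.473ms (4/7)
10. 8967.033ms @ 68/7 + 527.473ms (4/7)
11. 9494.505ms @ 72/7 + 527.473ms (4/7)
12. 10021.978ms @ 76/7 + 527.473ms (4/7)
13. 10549.451ms @ 80/7 + 527.473ms (4/7)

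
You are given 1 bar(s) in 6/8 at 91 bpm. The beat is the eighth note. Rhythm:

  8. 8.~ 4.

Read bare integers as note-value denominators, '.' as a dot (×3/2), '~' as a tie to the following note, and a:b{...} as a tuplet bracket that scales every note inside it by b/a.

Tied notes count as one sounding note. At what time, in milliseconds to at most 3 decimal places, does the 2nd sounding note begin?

1. 0.0ms @ 0 + 989.011ms (3/2)
2. 989.011ms @ 3/2 + 2967.033ms (9/2)

note 2 onset = 3/2b = 989.011ms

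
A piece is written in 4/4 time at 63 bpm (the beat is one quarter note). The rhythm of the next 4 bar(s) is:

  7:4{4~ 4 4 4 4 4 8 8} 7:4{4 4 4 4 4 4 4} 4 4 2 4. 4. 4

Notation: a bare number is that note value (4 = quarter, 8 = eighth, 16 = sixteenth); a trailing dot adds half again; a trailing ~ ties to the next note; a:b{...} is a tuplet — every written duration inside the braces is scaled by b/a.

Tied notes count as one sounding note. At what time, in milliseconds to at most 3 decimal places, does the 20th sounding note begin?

note 20 onset = 15b = 14285.714ms

1. 0.0ms @ 0 + 1088.435ms (8/7)
2. 1088.435ms @ 8/7 + 544.218ms (4/7)
3. 1632.653ms @ 12/7 + 544.218ms (4/7)
4. 2176.871ms @ 16/7 + 544.218ms (4/7)
5. 2721.088ms @ 20/7 + 544.218ms (4/7)
6. 3265.306ms @ 24/7 + 272.109ms (2/7)
7. 3537.415ms @ 26/7 + 272.109ms (2/7)
8. 3809.524ms @ 4 + 544.218ms (4/7)
9. 4353.741ms @ 32/7 + 544.218ms (4/7)
10. 4897.959ms @ 36/7 + 544.218ms (4/7)
11. 5442.177ms @ 40/7 + 544.218ms (4/7)
12. 5986.395ms @ 44/7 + 544.218ms (4/7)
13. 6530.612ms @ 48/7 + 544.218ms (4/7)
14. 7074.83ms @ 52/7 + 544.218ms (4/7)
15. 7619.048ms @ 8 + 952.381ms (1)
16. 8571.429ms @ 9 + 952.381ms (1)
17. 9523.81ms @ 10 + 1904.762ms (2)
18. 11428.571ms @ 12 + 1428.571ms (3/2)
19. 12857.143ms @ 27/2 + 1428.571ms (3/2)
20. 14285.714ms @ 15 + 952.381ms (1)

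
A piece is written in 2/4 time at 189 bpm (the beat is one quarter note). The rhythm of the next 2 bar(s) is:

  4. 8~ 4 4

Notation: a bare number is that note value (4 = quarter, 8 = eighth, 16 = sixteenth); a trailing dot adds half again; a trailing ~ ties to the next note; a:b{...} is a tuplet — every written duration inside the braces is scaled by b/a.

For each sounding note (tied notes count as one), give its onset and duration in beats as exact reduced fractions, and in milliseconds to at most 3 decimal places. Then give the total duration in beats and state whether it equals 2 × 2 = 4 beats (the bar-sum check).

1) 0.0ms=0b +476.19ms=3/2b
2) 476.19ms=3/2b +476.19ms=3/2b
3) 952.381ms=3b +317.46ms=1b
Σ=4b of 4 (189bpm 2/4) — PASS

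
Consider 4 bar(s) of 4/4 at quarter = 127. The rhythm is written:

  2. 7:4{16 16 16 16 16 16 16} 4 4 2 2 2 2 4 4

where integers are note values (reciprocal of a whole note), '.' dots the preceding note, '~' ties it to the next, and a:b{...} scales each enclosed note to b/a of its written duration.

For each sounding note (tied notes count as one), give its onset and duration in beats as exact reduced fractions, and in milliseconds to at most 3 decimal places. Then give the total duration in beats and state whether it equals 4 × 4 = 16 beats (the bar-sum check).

1) 0.0ms=0b +1417.323ms=3b
2) 1417.323ms=3b +67.492ms=1/7b
3) 1484.814ms=22/7b +67.492ms=1/7b
4) 1552.306ms=23/7b +67.492ms=1/7b
5) 1619.798ms=24/7b +67.492ms=1/7b
6) 1687.289ms=25/7b +67.492ms=1/7b
7) 1754.781ms=26/7b +67.492ms=1/7b
8) 1822.272ms=27/7b +67.492ms=1/7b
9) 1889.764ms=4b +472.441ms=1b
10) 2362.205ms=5b +472.441ms=1b
11) 2834.646ms=6b +944.882ms=2b
12) 3779.528ms=8b +944.882ms=2b
13) 4724.409ms=10b +944.882ms=2b
14) 5669.291ms=12b +944.882ms=2b
15) 6614.173ms=14b +472.441ms=1b
16) 7086.614ms=15b +472.441ms=1b
Σ=16b of 16 (127bpm 4/4) — PASS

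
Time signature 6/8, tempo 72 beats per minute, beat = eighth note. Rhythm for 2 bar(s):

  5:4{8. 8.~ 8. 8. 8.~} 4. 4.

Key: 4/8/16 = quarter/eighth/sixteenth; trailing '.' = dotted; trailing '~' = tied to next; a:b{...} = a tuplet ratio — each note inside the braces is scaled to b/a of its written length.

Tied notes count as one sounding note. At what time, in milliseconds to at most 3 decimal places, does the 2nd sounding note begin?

1. 0.0ms @ 0 + 1000.0ms (6/5)
2. 1000.0ms @ 6/5 + 2000.0ms (12/5)
3. 3000.0ms @ 18/5 + 1000.0ms (6/5)
4. 4000.0ms @ 24/5 + 3500.0ms (21/5)
5. 7500.0ms @ 9 + 2500.0ms (3)

note 2 onset = 6/5b = 1000.0ms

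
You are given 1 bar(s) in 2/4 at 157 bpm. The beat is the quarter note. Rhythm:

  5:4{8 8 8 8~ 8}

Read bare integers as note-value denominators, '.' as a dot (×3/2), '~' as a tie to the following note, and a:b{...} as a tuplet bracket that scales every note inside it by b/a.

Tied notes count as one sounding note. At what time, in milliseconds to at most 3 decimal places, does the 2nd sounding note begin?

note 2 onset = 2/5b = 152.866ms

1. 0.0ms @ 0 + 152.866ms (2/5)
2. 152.866ms @ 2/5 + 152.866ms (2/5)
3. 305.732ms @ 4/5 + 152.866ms (2/5)
4. 458.599ms @ 6/5 + 305.732ms (4/5)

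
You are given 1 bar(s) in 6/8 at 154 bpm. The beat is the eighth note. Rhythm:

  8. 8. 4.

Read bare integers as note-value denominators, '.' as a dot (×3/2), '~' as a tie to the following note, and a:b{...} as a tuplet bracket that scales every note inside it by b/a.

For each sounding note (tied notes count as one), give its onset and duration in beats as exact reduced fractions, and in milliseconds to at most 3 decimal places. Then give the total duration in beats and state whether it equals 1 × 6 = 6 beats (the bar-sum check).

1) 0.0ms=0b +584.416ms=3/2b
2) 584.416ms=3/2b +584.416ms=3/2b
3) 1168.831ms=3b +1168.831ms=3b
Σ=6b of 6 (154bpm 6/8) — PASS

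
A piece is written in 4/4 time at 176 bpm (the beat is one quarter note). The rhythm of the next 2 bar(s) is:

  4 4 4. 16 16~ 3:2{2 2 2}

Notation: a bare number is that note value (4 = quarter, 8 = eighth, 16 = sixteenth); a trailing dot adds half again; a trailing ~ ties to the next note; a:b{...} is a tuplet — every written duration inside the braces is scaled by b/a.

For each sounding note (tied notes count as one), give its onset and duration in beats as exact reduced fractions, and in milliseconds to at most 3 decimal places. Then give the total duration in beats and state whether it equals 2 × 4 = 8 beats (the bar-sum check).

1) 0.0ms=0b +340.909ms=1b
2) 340.909ms=1b +340.909ms=1b
3) 681.818ms=2b +511.364ms=3/2b
4) 1193.182ms=7/2b +85.227ms=1/4b
5) 1278.409ms=15/4b +539.773ms=19/12b
6) 1818.182ms=16/3b +454.545ms=4/3b
7) 2272.727ms=20/3b +454.545ms=4/3b
Σ=8b of 8 (176bpm 4/4) — PASS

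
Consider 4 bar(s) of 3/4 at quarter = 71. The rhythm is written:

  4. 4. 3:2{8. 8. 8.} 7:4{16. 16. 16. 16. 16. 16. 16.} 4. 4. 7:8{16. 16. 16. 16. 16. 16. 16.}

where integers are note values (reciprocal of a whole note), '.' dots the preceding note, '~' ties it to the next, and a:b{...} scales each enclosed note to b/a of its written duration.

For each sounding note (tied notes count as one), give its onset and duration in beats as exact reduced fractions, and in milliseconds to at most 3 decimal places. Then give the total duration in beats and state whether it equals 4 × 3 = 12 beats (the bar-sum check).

1) 0.0ms=0b +1267.606ms=3/2b
2) 1267.606ms=3/2b +1267.606ms=3/2b
3) 2535.211ms=3b +422.535ms=1/2b
4) 2957.746ms=7/2b +422.535ms=1/2b
5) 3380.282ms=4b +422.535ms=1/2b
6) 3802.817ms=9/2b +181.087ms=3/14b
7) 3983.903ms=33/7b +181.087ms=3/14b
8) 4164.99ms=69/14b +181.087ms=3/14b
9) 4346.076ms=36/7b +181.087ms=3/14b
10) 4527.163ms=75/14b +181.087ms=3/14b
11) 4708.249ms=39/7b +181.087ms=3/14b
12) 4889.336ms=81/14b +181.087ms=3/14b
13) 5070.423ms=6b +1267.606ms=3/2b
14) 6338.028ms=15/2b +1267.606ms=3/2b
15) 7605.634ms=9b +362.173ms=3/7b
16) 7967.807ms=66/7b +362.173ms=3/7b
17) 8329.98ms=69/7b +362.173ms=3/7b
18) 8692.153ms=72/7b +362.173ms=3/7b
19) 9054.326ms=75/7b +362.173ms=3/7b
20) 9416.499ms=78/7b +362.173ms=3/7b
21) 9778.672ms=81/7b +362.173ms=3/7b
Σ=12b of 12 (71bpm 3/4) — PASS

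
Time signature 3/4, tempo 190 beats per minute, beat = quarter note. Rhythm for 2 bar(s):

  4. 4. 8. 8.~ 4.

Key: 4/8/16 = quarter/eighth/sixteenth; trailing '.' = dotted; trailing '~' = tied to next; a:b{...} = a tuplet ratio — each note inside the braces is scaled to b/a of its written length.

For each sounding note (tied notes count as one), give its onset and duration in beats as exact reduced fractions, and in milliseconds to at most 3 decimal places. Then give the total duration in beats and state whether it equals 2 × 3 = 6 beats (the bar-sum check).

1) 0.0ms=0b +473.684ms=3/2b
2) 473.684ms=3/2b +473.684ms=3/2b
3) 947.368ms=3b +236.842ms=3/4b
4) 1184.211ms=15/4b +710.526ms=9/4b
Σ=6b of 6 (190bpm 3/4) — PASS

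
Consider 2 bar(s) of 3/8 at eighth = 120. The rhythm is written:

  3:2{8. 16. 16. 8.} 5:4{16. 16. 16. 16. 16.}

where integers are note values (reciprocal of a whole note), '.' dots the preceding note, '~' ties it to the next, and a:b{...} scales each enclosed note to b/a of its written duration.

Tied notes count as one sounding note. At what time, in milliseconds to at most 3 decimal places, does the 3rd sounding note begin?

note 3 onset = 3/2b = 750.0ms

1. 0.0ms @ 0 + 500.0ms (1)
2. 500.0ms @ 1 + 250.0ms (1/2)
3. 750.0ms @ 3/2 + 250.0ms (1/2)
4. 1000.0ms @ 2 + 500.0ms (1)
5. 1500.0ms @ 3 + 300.0ms (3/5)
6. 1800.0ms @ 18/5 + 300.0ms (3/5)
7. 2100.0ms @ 21/5 + 300.0ms (3/5)
8. 2400.0ms @ 24/5 + 300.0ms (3/5)
9. 2700.0ms @ 27/5 + 300.0ms (3/5)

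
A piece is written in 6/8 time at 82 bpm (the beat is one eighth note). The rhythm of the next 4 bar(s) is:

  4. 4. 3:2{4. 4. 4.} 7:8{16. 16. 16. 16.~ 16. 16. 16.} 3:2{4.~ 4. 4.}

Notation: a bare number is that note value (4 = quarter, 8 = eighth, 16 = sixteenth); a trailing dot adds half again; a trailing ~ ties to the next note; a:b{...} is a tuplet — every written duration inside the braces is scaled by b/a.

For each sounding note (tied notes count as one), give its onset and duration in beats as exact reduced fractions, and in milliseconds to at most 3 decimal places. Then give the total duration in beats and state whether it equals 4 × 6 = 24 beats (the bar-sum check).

1) 0.0ms=0b +2195.122ms=3b
2) 2195.122ms=3b +2195.122ms=3b
3) 4390.244ms=6b +1463.415ms=2b
4) 5853.659ms=8b +1463.415ms=2b
5) 7317.073ms=10b +1463.415ms=2b
6) 8780.488ms=12b +627.178ms=6/7b
7) 9407.666ms=90/7b +627.178ms=6/7b
8) 10034.843ms=96/7b +627.178ms=6/7b
9) 10662.021ms=102/7b +1254.355ms=12/7b
10) 11916.376ms=114/7b +627.178ms=6/7b
11) 12543.554ms=120/7b +627.178ms=6/7b
12) 13170.732ms=18b +2926.829ms=4b
13) 16097.561ms=22b +1463.415ms=2b
Σ=24b of 24 (82bpm 6/8) — PASS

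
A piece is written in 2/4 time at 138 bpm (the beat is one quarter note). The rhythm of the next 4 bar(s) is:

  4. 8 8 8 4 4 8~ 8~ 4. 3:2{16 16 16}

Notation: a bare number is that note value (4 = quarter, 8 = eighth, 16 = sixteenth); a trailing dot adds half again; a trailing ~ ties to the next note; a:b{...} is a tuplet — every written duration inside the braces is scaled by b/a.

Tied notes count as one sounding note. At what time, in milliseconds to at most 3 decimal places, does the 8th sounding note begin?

note 8 onset = 15/2b = 3260.87ms

1. 0.0ms @ 0 + 652.174ms (3/2)
2. 652.174ms @ 3/2 + 217.391ms (1/2)
3. 869.565ms @ 2 + 217.391ms (1/2)
4. 1086.957ms @ 5/2 + 217.391ms (1/2)
5. 1304.348ms @ 3 + 434.783ms (1)
6. 1739.13ms @ 4 + 434.783ms (1)
7. 2173.913ms @ 5 + 1086.957ms (5/2)
8. 3260.87ms @ 15/2 + 72.464ms (1/6)
9. 3333.333ms @ 23/3 + 72.464ms (1/6)
10. 3405.797ms @ 47/6 + 72.464ms (1/6)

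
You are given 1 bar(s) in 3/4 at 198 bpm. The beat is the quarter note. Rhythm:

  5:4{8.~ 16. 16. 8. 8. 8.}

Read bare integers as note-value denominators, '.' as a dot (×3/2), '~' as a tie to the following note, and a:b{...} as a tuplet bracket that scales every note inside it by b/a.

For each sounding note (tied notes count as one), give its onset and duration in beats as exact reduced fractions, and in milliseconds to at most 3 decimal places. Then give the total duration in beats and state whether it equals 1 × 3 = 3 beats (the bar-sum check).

1) 0.0ms=0b +272.727ms=9/10b
2) 272.727ms=9/10b +90.909ms=3/10b
3) 363.636ms=6/5b +181.818ms=3/5b
4) 545.455ms=9/5b +181.818ms=3/5b
5) 727.273ms=12/5b +181.818ms=3/5b
Σ=3b of 3 (198bpm 3/4) — PASS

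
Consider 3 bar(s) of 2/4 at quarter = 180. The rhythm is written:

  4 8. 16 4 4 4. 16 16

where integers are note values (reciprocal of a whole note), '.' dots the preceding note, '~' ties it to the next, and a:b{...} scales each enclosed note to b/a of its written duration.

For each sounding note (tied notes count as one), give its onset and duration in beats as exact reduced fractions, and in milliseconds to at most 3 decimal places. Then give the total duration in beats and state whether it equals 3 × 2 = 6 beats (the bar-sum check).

1) 0.0ms=0b +333.333ms=1b
2) 333.333ms=1b +250.0ms=3/4b
3) 583.333ms=7/4b +83.333ms=1/4b
4) 666.667ms=2b +333.333ms=1b
5) 1000.0ms=3b +333.333ms=1b
6) 1333.333ms=4b +500.0ms=3/2b
7) 1833.333ms=11/2b +83.333ms=1/4b
8) 1916.667ms=23/4b +83.333ms=1/4b
Σ=6b of 6 (180bpm 2/4) — PASS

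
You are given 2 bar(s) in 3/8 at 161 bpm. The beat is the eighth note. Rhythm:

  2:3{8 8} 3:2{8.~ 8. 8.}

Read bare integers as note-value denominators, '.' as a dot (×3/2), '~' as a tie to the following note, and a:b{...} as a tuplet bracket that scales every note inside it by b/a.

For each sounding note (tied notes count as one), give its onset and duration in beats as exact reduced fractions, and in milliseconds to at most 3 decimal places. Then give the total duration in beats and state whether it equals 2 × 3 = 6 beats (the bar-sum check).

1) 0.0ms=0b +559.006ms=3/2b
2) 559.006ms=3/2b +559.006ms=3/2b
3) 1118.012ms=3b +745.342ms=2b
4) 1863.354ms=5b +372.671ms=1b
Σ=6b of 6 (161bpm 3/8) — PASS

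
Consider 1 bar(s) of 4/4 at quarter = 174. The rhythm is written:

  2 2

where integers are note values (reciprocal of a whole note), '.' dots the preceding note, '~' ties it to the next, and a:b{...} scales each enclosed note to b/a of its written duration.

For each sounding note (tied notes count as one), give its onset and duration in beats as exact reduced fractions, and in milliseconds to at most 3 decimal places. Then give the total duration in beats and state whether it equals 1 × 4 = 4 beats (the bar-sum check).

1) 0.0ms=0b +689.655ms=2b
2) 689.655ms=2b +689.655ms=2b
Σ=4b of 4 (174bpm 4/4) — PASS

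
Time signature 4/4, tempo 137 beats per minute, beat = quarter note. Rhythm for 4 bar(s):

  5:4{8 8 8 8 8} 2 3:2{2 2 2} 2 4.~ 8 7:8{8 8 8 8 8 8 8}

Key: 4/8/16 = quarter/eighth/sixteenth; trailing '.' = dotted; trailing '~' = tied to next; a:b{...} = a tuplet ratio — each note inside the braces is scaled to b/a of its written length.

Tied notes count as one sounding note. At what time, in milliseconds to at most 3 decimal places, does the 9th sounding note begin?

note 9 onset = 20/3b = 2919.708ms

1. 0.0ms @ 0 + 175.182ms (2/5)
2. 175.182ms @ 2/5 + 175.182ms (2/5)
3. 350.365ms @ 4/5 + 175.182ms (2/5)
4. 525.547ms @ 6/5 + 175.182ms (2/5)
5. 700.73ms @ 8/5 + 175.182ms (2/5)
6. 875.912ms @ 2 + 875.912ms (2)
7. 1751.825ms @ 4 + 583.942ms (4/3)
8. 2335.766ms @ 16/3 + 583.942ms (4/3)
9. 2919.708ms @ 20/3 + 583.942ms (4/3)
10. 3503.65ms @ 8 + 875.912ms (2)
11. 4379.562ms @ 10 + 875.912ms (2)
12. 5255.474ms @ 12 + 250.261ms (4/7)
13. 5505.735ms @ 88/7 + 250.261ms (4/7)
14. 5755.996ms @ 92/7 + 250.261ms (4/7)
15. 6006.257ms @ 96/7 + 250.261ms (4/7)
16. 6256.517ms @ 100/7 + 250.261ms (4/7)
17. 6506.778ms @ 104/7 + 250.261ms (4/7)
18. 6757.039ms @ 108/7 + 250.261ms (4/7)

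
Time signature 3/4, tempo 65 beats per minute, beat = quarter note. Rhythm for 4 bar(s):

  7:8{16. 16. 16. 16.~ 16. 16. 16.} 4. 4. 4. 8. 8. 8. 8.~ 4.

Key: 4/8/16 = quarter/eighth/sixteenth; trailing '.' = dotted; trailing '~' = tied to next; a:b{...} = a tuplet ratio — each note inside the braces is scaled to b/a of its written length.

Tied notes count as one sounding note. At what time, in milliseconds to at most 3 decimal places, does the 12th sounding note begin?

note 12 onset = 9b = 8307.692ms

1. 0.0ms @ 0 + 395.604ms (3/7)
2. 395.604ms @ 3/7 + 395.604ms (3/7)
3. 791.209ms @ 6/7 + 395.604ms (3/7)
4. 1186.813ms @ 9/7 + 791.209ms (6/7)
5. 1978.022ms @ 15/7 + 395.604ms (3/7)
6. 2373.626ms @ 18/7 + 395.604ms (3/7)
7. 2769.231ms @ 3 + 1384.615ms (3/2)
8. 4153.846ms @ 9/2 + 1384.615ms (3/2)
9. 5538.462ms @ 6 + 1384.615ms (3/2)
10. 6923.077ms @ 15/2 + 692.308ms (3/4)
11. 7615.385ms @ 33/4 + 692.308ms (3/4)
12. 8307.692ms @ 9 + 692.308ms (3/4)
13. 9000.0ms @ 39/4 + 2076.923ms (9/4)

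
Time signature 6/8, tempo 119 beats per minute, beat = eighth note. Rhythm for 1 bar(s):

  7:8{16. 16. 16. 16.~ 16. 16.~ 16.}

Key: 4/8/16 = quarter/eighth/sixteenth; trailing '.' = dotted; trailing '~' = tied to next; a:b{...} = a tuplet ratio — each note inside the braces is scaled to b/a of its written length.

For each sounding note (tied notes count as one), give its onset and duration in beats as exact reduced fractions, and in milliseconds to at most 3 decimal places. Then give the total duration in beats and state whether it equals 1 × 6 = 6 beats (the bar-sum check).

1) 0.0ms=0b +432.173ms=6/7b
2) 432.173ms=6/7b +432.173ms=6/7b
3) 864.346ms=12/7b +432.173ms=6/7b
4) 1296.519ms=18/7b +864.346ms=12/7b
5) 2160.864ms=30/7b +864.346ms=12/7b
Σ=6b of 6 (119bpm 6/8) — PASS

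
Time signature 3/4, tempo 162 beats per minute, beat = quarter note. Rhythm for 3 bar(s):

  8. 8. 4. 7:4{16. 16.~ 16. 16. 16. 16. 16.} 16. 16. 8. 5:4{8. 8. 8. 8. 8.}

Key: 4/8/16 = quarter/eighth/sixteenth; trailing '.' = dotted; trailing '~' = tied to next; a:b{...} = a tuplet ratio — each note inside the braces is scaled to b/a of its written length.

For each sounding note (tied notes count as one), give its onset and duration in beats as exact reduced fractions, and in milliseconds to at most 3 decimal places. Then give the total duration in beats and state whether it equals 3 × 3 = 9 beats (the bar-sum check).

1) 0.0ms=0b +277.778ms=3/4b
2) 277.778ms=3/4b +277.778ms=3/4b
3) 555.556ms=3/2b +555.556ms=3/2b
4) 1111.111ms=3b +79.365ms=3/14b
5) 1190.476ms=45/14b +158.73ms=3/7b
6) 1349.206ms=51/14b +79.365ms=3/14b
7) 1428.571ms=27/7b +79.365ms=3/14b
8) 1507.937ms=57/14b +79.365ms=3/14b
9) 1587.302ms=30/7b +79.365ms=3/14b
10) 1666.667ms=9/2b +138.889ms=3/8b
11) 1805.556ms=39/8b +138.889ms=3/8b
12) 1944.444ms=21/4b +277.778ms=3/4b
13) 2222.222ms=6b +222.222ms=3/5b
14) 2444.444ms=33/5b +222.222ms=3/5b
15) 2666.667ms=36/5b +222.222ms=3/5b
16) 2888.889ms=39/5b +222.222ms=3/5b
17) 3111.111ms=42/5b +222.222ms=3/5b
Σ=9b of 9 (162bpm 3/4) — PASS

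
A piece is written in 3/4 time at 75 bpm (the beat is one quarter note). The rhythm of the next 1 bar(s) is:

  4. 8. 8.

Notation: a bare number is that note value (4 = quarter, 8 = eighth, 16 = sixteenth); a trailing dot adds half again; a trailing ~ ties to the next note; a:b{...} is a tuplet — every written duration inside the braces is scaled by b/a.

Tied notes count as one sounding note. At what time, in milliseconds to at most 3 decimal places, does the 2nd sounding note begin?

note 2 onset = 3/2b = 1200.0ms

1. 0.0ms @ 0 + 1200.0ms (3/2)
2. 1200.0ms @ 3/2 + 600.0ms (3/4)
3. 1800.0ms @ 9/4 + 600.0ms (3/4)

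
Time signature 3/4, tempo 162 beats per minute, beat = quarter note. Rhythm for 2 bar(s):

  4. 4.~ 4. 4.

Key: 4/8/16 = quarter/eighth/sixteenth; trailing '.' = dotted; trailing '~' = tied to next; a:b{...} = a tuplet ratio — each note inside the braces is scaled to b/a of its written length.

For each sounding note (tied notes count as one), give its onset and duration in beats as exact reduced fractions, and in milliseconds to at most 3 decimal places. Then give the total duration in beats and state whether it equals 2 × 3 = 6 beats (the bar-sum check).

1) 0.0ms=0b +555.556ms=3/2b
2) 555.556ms=3/2b +1111.111ms=3b
3) 1666.667ms=9/2b +555.556ms=3/2b
Σ=6b of 6 (162bpm 3/4) — PASS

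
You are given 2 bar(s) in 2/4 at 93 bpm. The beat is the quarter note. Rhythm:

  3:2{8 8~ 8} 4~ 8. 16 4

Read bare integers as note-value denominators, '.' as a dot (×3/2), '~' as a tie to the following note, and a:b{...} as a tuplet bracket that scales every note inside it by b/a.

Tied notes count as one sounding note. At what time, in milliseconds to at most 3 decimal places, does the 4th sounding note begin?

1. 0.0ms @ 0 + 215.054ms (1/3)
2. 215.054ms @ 1/3 + 430.108ms (2/3)
3. 645.161ms @ 1 + 1129.032ms (7/4)
4. 1774.194ms @ 11/4 + 161.29ms (1/4)
5. 1935.484ms @ 3 + 645.161ms (1)

note 4 onset = 11/4b = 1774.194ms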